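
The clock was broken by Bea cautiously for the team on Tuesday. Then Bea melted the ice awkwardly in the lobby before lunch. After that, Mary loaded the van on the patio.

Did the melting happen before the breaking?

The narrative orders the breaking before the melting.

no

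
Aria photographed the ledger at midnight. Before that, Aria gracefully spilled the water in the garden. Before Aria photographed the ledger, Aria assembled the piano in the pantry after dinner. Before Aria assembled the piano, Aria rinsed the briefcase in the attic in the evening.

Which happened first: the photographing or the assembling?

The connectives place the assembling before the photographing.

the assembling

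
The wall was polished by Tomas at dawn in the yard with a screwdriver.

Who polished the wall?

'Tomas' marks the agent of the polishing event.

Tomas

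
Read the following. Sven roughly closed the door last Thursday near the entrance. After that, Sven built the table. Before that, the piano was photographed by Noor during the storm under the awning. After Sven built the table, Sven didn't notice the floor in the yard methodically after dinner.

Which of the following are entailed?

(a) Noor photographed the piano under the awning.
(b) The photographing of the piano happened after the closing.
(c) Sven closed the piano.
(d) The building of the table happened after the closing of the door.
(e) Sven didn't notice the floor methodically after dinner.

(a), (d)

(a) Entailed — this follows by dropping conjuncts from the photographing event's description.
(b) Not entailed — the narrative doesn't order the closing relative to the photographing.
(c) Not entailed — Sven closed the door, not the piano; the piano belongs to the photographing event.
(d) Entailed — the narrative places the closing before the building.
(e) Not entailed — dropping 'in the yard' under negation is not valid — the original leaves open that Sven noticed the floor some other way.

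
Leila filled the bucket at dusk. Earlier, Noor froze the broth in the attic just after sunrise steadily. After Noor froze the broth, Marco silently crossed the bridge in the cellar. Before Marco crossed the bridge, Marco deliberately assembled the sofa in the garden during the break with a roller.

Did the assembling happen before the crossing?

The narrative orders the assembling before the crossing.

yes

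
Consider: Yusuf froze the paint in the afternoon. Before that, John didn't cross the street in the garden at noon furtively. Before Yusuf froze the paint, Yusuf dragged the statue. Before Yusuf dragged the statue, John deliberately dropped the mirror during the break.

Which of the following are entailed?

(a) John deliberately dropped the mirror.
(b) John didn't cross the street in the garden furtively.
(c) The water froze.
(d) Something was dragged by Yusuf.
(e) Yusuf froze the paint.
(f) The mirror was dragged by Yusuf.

(a) Entailed — dropping 'during the break' leaves a sub-description the original still satisfies.
(b) Not entailed — dropping 'at noon' under negation is not valid — the original leaves open that John crossed the street some other way.
(c) Not entailed — the paint is what froze, not the water.
(d) Entailed — the original entails any weakening of itself; this just generalizes the patient.
(e) Entailed — every conjunct here is already in the original freezing event.
(f) Not entailed — Yusuf dragged the statue, not the mirror; the mirror belongs to the dropping event.

(a), (d), (e)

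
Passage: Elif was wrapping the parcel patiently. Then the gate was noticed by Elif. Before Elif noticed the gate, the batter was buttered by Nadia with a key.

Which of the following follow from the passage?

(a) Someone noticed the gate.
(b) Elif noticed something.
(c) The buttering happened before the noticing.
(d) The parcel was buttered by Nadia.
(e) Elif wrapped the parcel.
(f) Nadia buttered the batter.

(a) Entailed — generalizing the agent leaves a sub-description the original still satisfies.
(b) Entailed — the original entails any weakening of itself; this just generalizes the patient.
(c) Entailed — the narrative places the buttering before the noticing.
(d) Not entailed — Nadia buttered the batter, not the parcel; the parcel belongs to the wrapping event.
(e) Not entailed — 'was wrapping' is progressive on an accomplishment; it does not entail the completed 'wrapped'.
(f) Entailed — dropping 'with a key' leaves a sub-description the original still satisfies.

(a), (b), (c), (f)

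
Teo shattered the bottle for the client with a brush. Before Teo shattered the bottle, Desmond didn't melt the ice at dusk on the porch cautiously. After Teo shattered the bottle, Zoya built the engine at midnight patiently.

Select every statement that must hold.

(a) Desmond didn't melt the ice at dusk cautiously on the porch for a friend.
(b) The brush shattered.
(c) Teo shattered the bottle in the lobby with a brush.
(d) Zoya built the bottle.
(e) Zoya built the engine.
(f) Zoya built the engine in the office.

(a), (e)

(a) Entailed — under negation, adding a further restriction is entailed: if no such melting event occurred, none occurred for a friend either.
(b) Not entailed — the bottle is what shattered, not the brush.
(c) Not entailed — 'in the lobby' adds information not in the original event.
(d) Not entailed — Zoya built the engine, not the bottle; the bottle belongs to the shattering event.
(e) Entailed — dropping 'at midnight', 'patiently' leaves a sub-description the original still satisfies.
(f) Not entailed — 'in the office' adds information not in the original event.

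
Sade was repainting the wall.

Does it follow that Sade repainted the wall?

no

'was repainting' is progressive; for an accomplishment like 'repaint the wall', it doesn't entail completion.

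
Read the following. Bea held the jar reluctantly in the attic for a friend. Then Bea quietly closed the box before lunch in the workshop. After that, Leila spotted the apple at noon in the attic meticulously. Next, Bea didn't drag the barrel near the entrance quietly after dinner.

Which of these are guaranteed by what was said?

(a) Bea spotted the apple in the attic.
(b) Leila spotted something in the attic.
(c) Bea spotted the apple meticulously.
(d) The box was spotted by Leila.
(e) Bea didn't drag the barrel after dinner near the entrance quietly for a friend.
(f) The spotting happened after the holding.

(a) Not entailed — the passage has Leila spotting the apple, not Bea.
(b) Entailed — this follows by dropping conjuncts from the spotting event's description.
(c) Not entailed — the passage has Leila spotting the apple, not Bea.
(d) Not entailed — Leila spotted the apple, not the box; the box belongs to the closing event.
(e) Entailed — under negation, adding a further restriction is entailed: if no such dragging event occurred, none occurred for a friend either.
(f) Entailed — the narrative places the holding before the spotting.

(b), (e), (f)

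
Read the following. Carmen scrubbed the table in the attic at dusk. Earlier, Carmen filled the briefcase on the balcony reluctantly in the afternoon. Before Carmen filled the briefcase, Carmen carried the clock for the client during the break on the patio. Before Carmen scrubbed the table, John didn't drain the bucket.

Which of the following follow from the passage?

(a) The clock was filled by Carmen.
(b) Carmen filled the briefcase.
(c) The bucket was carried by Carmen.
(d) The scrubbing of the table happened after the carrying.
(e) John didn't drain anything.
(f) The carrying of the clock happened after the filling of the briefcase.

(a) Not entailed — Carmen filled the briefcase, not the clock; the clock belongs to the carrying event.
(b) Entailed — this follows by dropping conjuncts from the filling event's description.
(c) Not entailed — Carmen carried the clock, not the bucket; the bucket belongs to the draining event.
(d) Entailed — the narrative places the carrying before the scrubbing.
(e) Not entailed — the original only denies this specific event; John may have drained something else.
(f) Not entailed — the narrative places the carrying before the filling, not after.

(b), (d)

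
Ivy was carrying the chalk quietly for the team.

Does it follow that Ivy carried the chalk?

'carry' is atelic; if Ivy was carrying the chalk, then Ivy carried the chalk (for some time).

yes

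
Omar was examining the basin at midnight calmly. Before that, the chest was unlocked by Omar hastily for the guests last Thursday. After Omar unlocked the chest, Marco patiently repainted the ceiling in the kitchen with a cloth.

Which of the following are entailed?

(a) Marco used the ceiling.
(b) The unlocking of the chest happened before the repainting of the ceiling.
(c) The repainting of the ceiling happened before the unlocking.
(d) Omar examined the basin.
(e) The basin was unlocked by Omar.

(a) Not entailed — the ceiling is the patient, not an instrument — Marco used a cloth.
(b) Entailed — the narrative places the unlocking before the repainting.
(c) Not entailed — the narrative places the unlocking before the repainting, not after.
(d) Entailed — 'examine' is an activity; 'was examining' entails that some examining happened, so 'examined' holds.
(e) Not entailed — Omar unlocked the chest, not the basin; the basin belongs to the examining event.

(b), (d)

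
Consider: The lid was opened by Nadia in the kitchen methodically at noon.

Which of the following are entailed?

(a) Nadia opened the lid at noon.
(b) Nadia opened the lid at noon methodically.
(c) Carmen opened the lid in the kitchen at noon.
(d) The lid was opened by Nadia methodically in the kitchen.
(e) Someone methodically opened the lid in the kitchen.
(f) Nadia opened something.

(a), (b), (d), (e), (f)

(a) Entailed — the original entails any weakening of itself; this just drops 'in the kitchen', 'methodically'.
(b) Entailed — dropping 'in the kitchen' leaves a sub-description the original still satisfies.
(c) Not entailed — the passage has Nadia opening the lid, not Carmen.
(d) Entailed — the original entails any weakening of itself; this just drops 'at noon'.
(e) Entailed — dropping 'at noon' and generalizing the agent leaves a sub-description the original still satisfies.
(f) Entailed — this follows by dropping conjuncts from the opening event's description.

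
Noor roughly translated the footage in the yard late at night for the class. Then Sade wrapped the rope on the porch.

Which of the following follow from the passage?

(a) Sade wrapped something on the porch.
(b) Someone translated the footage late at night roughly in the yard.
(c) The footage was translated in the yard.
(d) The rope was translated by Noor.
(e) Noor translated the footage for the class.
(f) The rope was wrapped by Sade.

(a), (b), (c), (e), (f)

(a) Entailed — the original entails any weakening of itself; this just generalizes the patient.
(b) Entailed — this follows by dropping conjuncts from the translating event's description.
(c) Entailed — dropping 'late at night', 'roughly', 'for the class' and generalizing the agent leaves a sub-description the original still satisfies.
(d) Not entailed — Noor translated the footage, not the rope; the rope belongs to the wrapping event.
(e) Entailed — dropping 'late at night', 'roughly', 'in the yard' leaves a sub-description the original still satisfies.
(f) Entailed — the original entails any weakening of itself; this just drops 'on the porch'.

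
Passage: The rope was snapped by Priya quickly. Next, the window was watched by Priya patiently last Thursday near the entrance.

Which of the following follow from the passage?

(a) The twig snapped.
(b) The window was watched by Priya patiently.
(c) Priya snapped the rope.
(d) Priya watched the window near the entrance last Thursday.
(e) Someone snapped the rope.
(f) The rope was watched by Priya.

(b), (c), (d), (e)

(a) Not entailed — the rope is what snapped, not the twig.
(b) Entailed — the original entails any weakening of itself; this just drops 'last Thursday', 'near the entrance'.
(c) Entailed — this follows by dropping conjuncts from the snapping event's description.
(d) Entailed — dropping 'patiently' leaves a sub-description the original still satisfies.
(e) Entailed — the original entails any weakening of itself; this just drops 'quickly' and generalizes the agent.
(f) Not entailed — Priya watched the window, not the rope; the rope belongs to the snapping event.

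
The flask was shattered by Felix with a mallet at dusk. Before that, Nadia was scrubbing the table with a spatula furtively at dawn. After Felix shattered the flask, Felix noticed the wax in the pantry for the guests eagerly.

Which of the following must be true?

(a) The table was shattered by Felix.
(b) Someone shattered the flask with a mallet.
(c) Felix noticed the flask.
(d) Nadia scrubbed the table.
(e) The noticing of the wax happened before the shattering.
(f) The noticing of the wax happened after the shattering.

(b), (d), (f)

(a) Not entailed — Felix shattered the flask, not the table; the table belongs to the scrubbing event.
(b) Entailed — the original entails any weakening of itself; this just drops 'at dusk' and generalizes the agent.
(c) Not entailed — Felix noticed the wax, not the flask; the flask belongs to the shattering event.
(d) Entailed — 'scrub' is an activity; 'was scrubbing' entails that some scrubbing happened, so 'scrubbed' holds.
(e) Not entailed — the narrative places the shattering before the noticing, not after.
(f) Entailed — the narrative places the shattering before the noticing.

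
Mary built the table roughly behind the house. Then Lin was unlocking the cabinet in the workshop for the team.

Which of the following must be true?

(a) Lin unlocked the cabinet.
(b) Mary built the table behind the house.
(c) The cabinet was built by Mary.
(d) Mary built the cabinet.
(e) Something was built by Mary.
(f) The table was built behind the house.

(a) Not entailed — 'was unlocking' is progressive on an accomplishment; it does not entail the completed 'unlocked'.
(b) Entailed — dropping 'roughly' leaves a sub-description the original still satisfies.
(c) Not entailed — Mary built the table, not the cabinet; the cabinet belongs to the unlocking event.
(d) Not entailed — Mary built the table, not the cabinet; the cabinet belongs to the unlocking event.
(e) Entailed — every conjunct here is already in the original building event.
(f) Entailed — dropping 'roughly' and generalizing the agent leaves a sub-description the original still satisfies.

(b), (e), (f)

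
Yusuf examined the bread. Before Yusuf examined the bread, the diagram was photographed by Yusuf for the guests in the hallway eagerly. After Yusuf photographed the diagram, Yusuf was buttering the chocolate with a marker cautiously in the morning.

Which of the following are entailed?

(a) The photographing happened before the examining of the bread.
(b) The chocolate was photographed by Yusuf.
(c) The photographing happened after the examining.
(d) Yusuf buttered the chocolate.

(a) Entailed — the narrative places the photographing before the examining.
(b) Not entailed — Yusuf photographed the diagram, not the chocolate; the chocolate belongs to the buttering event.
(c) Not entailed — the narrative places the photographing before the examining, not after.
(d) Not entailed — 'was buttering' is progressive on an accomplishment; it does not entail the completed 'buttered'.

(a)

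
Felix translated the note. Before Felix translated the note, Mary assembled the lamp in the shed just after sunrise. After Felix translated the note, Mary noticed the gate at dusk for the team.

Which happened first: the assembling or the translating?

the assembling

The connectives place the assembling before the translating.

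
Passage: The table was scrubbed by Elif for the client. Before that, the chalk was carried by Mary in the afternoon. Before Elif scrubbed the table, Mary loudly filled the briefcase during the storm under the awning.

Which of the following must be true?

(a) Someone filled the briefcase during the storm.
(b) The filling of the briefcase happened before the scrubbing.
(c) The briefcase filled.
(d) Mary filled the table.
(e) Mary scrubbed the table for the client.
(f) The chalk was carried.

(a), (b), (c), (f)

(a) Entailed — every conjunct here is already in the original filling event.
(b) Entailed — the narrative places the filling before the scrubbing.
(c) Entailed — 'Mary filled the briefcase' is causative; it entails the inchoative 'the briefcase filled'.
(d) Not entailed — Mary filled the briefcase, not the table; the table belongs to the scrubbing event.
(e) Not entailed — the passage has Elif scrubbing the table, not Mary.
(f) Entailed — this follows by dropping conjuncts from the carrying event's description.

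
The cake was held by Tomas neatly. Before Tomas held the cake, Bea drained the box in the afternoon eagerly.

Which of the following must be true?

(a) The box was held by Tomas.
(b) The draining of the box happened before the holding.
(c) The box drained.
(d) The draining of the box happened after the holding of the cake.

(b), (c)

(a) Not entailed — Tomas held the cake, not the box; the box belongs to the draining event.
(b) Entailed — the narrative places the draining before the holding.
(c) Entailed — 'Bea drained the box' is causative; it entails the inchoative 'the box drained'.
(d) Not entailed — the narrative places the draining before the holding, not after.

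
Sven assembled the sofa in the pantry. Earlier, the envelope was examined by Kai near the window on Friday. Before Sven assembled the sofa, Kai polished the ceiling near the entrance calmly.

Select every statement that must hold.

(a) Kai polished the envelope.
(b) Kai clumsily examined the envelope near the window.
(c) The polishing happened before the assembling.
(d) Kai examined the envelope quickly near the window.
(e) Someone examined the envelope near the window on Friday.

(a) Not entailed — Kai polished the ceiling, not the envelope; the envelope belongs to the examining event.
(b) Not entailed — 'clumsily' adds information not in the original event.
(c) Entailed — the narrative places the polishing before the assembling.
(d) Not entailed — 'quickly' adds information not in the original event.
(e) Entailed — this follows by dropping conjuncts from the examining event's description.

(c), (e)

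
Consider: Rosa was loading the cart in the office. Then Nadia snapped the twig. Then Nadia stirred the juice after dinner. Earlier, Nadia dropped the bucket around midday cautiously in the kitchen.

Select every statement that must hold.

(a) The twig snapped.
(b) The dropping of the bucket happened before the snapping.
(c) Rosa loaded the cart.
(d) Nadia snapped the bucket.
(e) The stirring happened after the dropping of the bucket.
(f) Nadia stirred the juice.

(a), (e), (f)

(a) Entailed — 'Nadia snapped the twig' is causative; it entails the inchoative 'the twig snapped'.
(b) Not entailed — the narrative doesn't order the dropping relative to the snapping.
(c) Not entailed — 'was loading' is progressive on an accomplishment; it does not entail the completed 'loaded'.
(d) Not entailed — Nadia snapped the twig, not the bucket; the bucket belongs to the dropping event.
(e) Entailed — the narrative places the dropping before the stirring.
(f) Entailed — the original entails any weakening of itself; this just drops 'after dinner'.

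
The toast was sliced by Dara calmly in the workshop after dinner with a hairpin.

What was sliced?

the toast

'the toast' marks the patient of the slicing event.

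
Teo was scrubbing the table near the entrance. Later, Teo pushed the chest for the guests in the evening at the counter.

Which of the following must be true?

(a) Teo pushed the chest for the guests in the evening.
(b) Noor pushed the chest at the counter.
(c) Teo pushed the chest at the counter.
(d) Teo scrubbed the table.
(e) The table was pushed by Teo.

(a), (c), (d)

(a) Entailed — every conjunct here is already in the original pushing event.
(b) Not entailed — the passage has Teo pushing the chest, not Noor.
(c) Entailed — dropping 'for the guests', 'in the evening' leaves a sub-description the original still satisfies.
(d) Entailed — 'scrub' is an activity; 'was scrubbing' entails that some scrubbing happened, so 'scrubbed' holds.
(e) Not entailed — Teo pushed the chest, not the table; the table belongs to the scrubbing event.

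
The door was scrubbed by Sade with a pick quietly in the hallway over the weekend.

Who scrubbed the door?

'Sade' marks the agent of the scrubbing event.

Sade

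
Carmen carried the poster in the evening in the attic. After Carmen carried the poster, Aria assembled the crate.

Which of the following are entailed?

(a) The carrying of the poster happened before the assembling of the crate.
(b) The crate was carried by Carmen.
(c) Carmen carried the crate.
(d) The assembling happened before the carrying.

(a) Entailed — the narrative places the carrying before the assembling.
(b) Not entailed — Carmen carried the poster, not the crate; the crate belongs to the assembling event.
(c) Not entailed — Carmen carried the poster, not the crate; the crate belongs to the assembling event.
(d) Not entailed — the narrative places the carrying before the assembling, not after.

(a)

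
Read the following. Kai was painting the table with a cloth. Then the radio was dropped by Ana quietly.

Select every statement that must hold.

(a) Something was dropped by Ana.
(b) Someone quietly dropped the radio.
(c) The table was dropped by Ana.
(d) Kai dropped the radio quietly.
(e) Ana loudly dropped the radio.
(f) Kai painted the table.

(a) Entailed — the original entails any weakening of itself; this just drops 'quietly' and generalizes the patient.
(b) Entailed — this follows by dropping conjuncts from the dropping event's description.
(c) Not entailed — Ana dropped the radio, not the table; the table belongs to the painting event.
(d) Not entailed — the passage has Ana dropping the radio, not Kai.
(e) Not entailed — 'loudly' adds a manner not in (and inconsistent with) the original.
(f) Not entailed — 'was painting' is progressive on an accomplishment; it does not entail the completed 'painted'.

(a), (b)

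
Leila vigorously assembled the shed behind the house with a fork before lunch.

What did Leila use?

'with a fork' marks the instrument of the assembling event.

a fork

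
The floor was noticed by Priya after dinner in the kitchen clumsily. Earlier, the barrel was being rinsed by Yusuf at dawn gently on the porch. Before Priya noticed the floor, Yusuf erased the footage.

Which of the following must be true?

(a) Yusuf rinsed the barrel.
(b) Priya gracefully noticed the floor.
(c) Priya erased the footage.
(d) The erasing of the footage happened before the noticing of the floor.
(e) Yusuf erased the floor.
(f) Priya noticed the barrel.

(a), (d)

(a) Entailed — 'rinse' is an activity; 'was rinsing' entails that some rinsing happened, so 'rinsed' holds.
(b) Not entailed — 'gracefully' adds a manner not in (and inconsistent with) the original.
(c) Not entailed — the passage has Yusuf erasing the footage, not Priya.
(d) Entailed — the narrative places the erasing before the noticing.
(e) Not entailed — Yusuf erased the footage, not the floor; the floor belongs to the noticing event.
(f) Not entailed — Priya noticed the floor, not the barrel; the barrel belongs to the rinsing event.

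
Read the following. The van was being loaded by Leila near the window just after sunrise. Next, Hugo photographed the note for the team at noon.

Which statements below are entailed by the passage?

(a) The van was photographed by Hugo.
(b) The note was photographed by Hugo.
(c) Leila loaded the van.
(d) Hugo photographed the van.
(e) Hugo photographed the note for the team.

(b), (e)

(a) Not entailed — Hugo photographed the note, not the van; the van belongs to the loading event.
(b) Entailed — every conjunct here is already in the original photographing event.
(c) Not entailed — 'was loading' is progressive on an accomplishment; it does not entail the completed 'loaded'.
(d) Not entailed — Hugo photographed the note, not the van; the van belongs to the loading event.
(e) Entailed — this follows by dropping conjuncts from the photographing event's description.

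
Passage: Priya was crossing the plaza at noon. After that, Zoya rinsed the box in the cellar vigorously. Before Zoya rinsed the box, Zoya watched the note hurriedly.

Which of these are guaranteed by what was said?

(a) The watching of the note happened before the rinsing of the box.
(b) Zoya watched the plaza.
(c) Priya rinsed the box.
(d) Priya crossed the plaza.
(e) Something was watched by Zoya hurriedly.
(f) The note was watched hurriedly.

(a), (e), (f)

(a) Entailed — the narrative places the watching before the rinsing.
(b) Not entailed — Zoya watched the note, not the plaza; the plaza belongs to the crossing event.
(c) Not entailed — the passage has Zoya rinsing the box, not Priya.
(d) Not entailed — 'was crossing' is progressive on an accomplishment; it does not entail the completed 'crossed'.
(e) Entailed — the original entails any weakening of itself; this just generalizes the patient.
(f) Entailed — the original entails any weakening of itself; this just generalizes the agent.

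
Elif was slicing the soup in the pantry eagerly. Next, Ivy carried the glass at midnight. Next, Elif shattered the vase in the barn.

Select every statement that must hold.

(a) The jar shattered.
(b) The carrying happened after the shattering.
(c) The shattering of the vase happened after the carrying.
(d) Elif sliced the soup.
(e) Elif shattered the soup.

(c)

(a) Not entailed — the vase is what shattered, not the jar.
(b) Not entailed — the narrative places the carrying before the shattering, not after.
(c) Entailed — the narrative places the carrying before the shattering.
(d) Not entailed — 'was slicing' is progressive on an accomplishment; it does not entail the completed 'sliced'.
(e) Not entailed — Elif shattered the vase, not the soup; the soup belongs to the slicing event.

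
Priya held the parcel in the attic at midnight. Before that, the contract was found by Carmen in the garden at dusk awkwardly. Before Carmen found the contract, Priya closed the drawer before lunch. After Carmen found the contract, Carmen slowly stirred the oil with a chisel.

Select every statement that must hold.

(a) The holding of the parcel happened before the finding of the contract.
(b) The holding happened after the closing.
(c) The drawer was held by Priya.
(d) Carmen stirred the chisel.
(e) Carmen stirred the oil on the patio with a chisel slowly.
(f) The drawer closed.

(a) Not entailed — the narrative places the finding before the holding, not after.
(b) Entailed — the narrative places the closing before the holding.
(c) Not entailed — Priya held the parcel, not the drawer; the drawer belongs to the closing event.
(d) Not entailed — the chisel is the instrument, not what was stirred.
(e) Not entailed — 'on the patio' adds information not in the original event.
(f) Entailed — 'Priya closed the drawer' is causative; it entails the inchoative 'the drawer closed'.

(b), (f)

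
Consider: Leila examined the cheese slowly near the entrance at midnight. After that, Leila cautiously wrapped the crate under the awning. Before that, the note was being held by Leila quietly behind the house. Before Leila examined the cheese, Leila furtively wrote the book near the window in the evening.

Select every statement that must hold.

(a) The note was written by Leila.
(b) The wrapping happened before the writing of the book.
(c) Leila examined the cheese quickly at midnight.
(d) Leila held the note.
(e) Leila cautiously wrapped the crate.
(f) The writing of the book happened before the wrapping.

(d), (e), (f)

(a) Not entailed — Leila wrote the book, not the note; the note belongs to the holding event.
(b) Not entailed — the narrative places the writing before the wrapping, not after.
(c) Not entailed — 'quickly' adds a manner not in (and inconsistent with) the original.
(d) Entailed — 'hold' is an activity; 'was holding' entails that some holding happened, so 'held' holds.
(e) Entailed — dropping 'under the awning' leaves a sub-description the original still satisfies.
(f) Entailed — the narrative places the writing before the wrapping.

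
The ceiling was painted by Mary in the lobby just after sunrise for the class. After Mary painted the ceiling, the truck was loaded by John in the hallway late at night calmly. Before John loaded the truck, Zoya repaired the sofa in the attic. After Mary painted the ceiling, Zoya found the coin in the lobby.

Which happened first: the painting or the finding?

The connectives place the painting before the finding.

the painting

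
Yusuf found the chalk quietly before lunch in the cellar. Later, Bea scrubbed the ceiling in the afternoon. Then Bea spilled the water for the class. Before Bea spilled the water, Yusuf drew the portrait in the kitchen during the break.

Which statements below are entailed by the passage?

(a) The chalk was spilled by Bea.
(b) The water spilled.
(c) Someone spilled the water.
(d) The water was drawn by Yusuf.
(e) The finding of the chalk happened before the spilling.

(a) Not entailed — Bea spilled the water, not the chalk; the chalk belongs to the finding event.
(b) Entailed — 'Bea spilled the water' is causative; it entails the inchoative 'the water spilled'.
(c) Entailed — this follows by dropping conjuncts from the spilling event's description.
(d) Not entailed — Yusuf drew the portrait, not the water; the water belongs to the spilling event.
(e) Entailed — the narrative places the finding before the spilling.

(b), (c), (e)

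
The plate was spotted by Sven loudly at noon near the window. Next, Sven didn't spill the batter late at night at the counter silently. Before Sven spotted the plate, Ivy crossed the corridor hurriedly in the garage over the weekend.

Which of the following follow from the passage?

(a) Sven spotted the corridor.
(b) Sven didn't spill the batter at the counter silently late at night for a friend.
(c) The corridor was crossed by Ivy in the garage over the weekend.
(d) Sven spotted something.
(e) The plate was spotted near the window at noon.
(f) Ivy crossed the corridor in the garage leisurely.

(a) Not entailed — Sven spotted the plate, not the corridor; the corridor belongs to the crossing event.
(b) Entailed — under negation, adding a further restriction is entailed: if no such spilling event occurred, none occurred for a friend either.
(c) Entailed — every conjunct here is already in the original crossing event.
(d) Entailed — the original entails any weakening of itself; this just drops 'loudly', 'at noon', 'near the window' and generalizes the patient.
(e) Entailed — dropping 'loudly' and generalizing the agent leaves a sub-description the original still satisfies.
(f) Not entailed — 'leisurely' adds a manner not in (and inconsistent with) the original.

(b), (c), (d), (e)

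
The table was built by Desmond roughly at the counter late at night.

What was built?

'the table' marks the patient of the building event.

the table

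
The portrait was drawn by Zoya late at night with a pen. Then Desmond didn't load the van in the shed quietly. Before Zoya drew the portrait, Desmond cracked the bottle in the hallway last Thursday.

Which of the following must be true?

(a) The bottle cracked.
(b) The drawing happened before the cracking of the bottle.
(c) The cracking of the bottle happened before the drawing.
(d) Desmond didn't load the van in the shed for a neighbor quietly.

(a), (c), (d)

(a) Entailed — 'Desmond cracked the bottle' is causative; it entails the inchoative 'the bottle cracked'.
(b) Not entailed — the narrative places the cracking before the drawing, not after.
(c) Entailed — the narrative places the cracking before the drawing.
(d) Entailed — under negation, adding a further restriction is entailed: if no such loading event occurred, none occurred for a neighbor either.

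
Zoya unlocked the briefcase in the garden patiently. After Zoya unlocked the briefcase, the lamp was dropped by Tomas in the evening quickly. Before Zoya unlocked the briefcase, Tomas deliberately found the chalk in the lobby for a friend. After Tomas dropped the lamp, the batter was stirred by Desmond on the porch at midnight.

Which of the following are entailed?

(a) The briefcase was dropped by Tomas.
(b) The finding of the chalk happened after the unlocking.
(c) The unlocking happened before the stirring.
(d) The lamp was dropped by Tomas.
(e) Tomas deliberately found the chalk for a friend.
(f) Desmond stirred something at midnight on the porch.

(c), (d), (e), (f)

(a) Not entailed — Tomas dropped the lamp, not the briefcase; the briefcase belongs to the unlocking event.
(b) Not entailed — the narrative places the finding before the unlocking, not after.
(c) Entailed — the narrative places the unlocking before the stirring.
(d) Entailed — dropping 'quickly', 'in the evening' leaves a sub-description the original still satisfies.
(e) Entailed — dropping 'in the lobby' leaves a sub-description the original still satisfies.
(f) Entailed — generalizing the patient leaves a sub-description the original still satisfies.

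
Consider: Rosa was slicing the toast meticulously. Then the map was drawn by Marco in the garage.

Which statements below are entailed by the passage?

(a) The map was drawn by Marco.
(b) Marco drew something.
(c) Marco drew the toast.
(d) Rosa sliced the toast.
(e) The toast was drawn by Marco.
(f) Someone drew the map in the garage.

(a) Entailed — this follows by dropping conjuncts from the drawing event's description.
(b) Entailed — this follows by dropping conjuncts from the drawing event's description.
(c) Not entailed — Marco drew the map, not the toast; the toast belongs to the slicing event.
(d) Not entailed — 'was slicing' is progressive on an accomplishment; it does not entail the completed 'sliced'.
(e) Not entailed — Marco drew the map, not the toast; the toast belongs to the slicing event.
(f) Entailed — every conjunct here is already in the original drawing event.

(a), (b), (f)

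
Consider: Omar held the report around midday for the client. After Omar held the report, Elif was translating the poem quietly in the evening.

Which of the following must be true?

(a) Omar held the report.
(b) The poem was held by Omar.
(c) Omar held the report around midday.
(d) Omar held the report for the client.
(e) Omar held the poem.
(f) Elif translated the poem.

(a) Entailed — dropping 'around midday', 'for the client' leaves a sub-description the original still satisfies.
(b) Not entailed — Omar held the report, not the poem; the poem belongs to the translating event.
(c) Entailed — dropping 'for the client' leaves a sub-description the original still satisfies.
(d) Entailed — every conjunct here is already in the original holding event.
(e) Not entailed — Omar held the report, not the poem; the poem belongs to the translating event.
(f) Not entailed — 'was translating' is progressive on an accomplishment; it does not entail the completed 'translated'.

(a), (c), (d)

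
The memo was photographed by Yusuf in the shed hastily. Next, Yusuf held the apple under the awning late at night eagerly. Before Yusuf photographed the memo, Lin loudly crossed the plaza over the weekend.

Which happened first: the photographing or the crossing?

the crossing

The connectives place the crossing before the photographing.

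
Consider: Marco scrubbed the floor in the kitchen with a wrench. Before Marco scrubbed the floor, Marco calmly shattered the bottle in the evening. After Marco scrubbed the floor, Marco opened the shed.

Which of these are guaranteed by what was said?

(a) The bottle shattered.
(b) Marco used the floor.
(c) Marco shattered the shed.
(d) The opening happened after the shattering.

(a), (d)

(a) Entailed — 'Marco shattered the bottle' is causative; it entails the inchoative 'the bottle shattered'.
(b) Not entailed — the floor is the patient, not an instrument — Marco used a wrench.
(c) Not entailed — Marco shattered the bottle, not the shed; the shed belongs to the opening event.
(d) Entailed — the narrative places the shattering before the opening.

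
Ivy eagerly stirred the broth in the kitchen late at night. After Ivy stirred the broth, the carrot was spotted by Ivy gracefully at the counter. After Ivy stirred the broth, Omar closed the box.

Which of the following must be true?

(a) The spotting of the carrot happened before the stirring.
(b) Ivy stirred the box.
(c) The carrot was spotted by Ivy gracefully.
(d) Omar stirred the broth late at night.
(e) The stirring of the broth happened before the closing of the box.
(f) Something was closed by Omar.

(a) Not entailed — the narrative places the stirring before the spotting, not after.
(b) Not entailed — Ivy stirred the broth, not the box; the box belongs to the closing event.
(c) Entailed — every conjunct here is already in the original spotting event.
(d) Not entailed — the passage has Ivy stirring the broth, not Omar.
(e) Entailed — the narrative places the stirring before the closing.
(f) Entailed — the original entails any weakening of itself; this just generalizes the patient.

(c), (e), (f)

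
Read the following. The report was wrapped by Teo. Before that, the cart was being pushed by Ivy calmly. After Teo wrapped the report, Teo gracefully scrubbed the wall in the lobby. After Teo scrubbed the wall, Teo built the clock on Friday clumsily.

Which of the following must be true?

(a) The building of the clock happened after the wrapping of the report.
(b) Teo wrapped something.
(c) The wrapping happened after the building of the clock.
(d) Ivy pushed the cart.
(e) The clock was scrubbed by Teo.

(a) Entailed — the narrative places the wrapping before the building.
(b) Entailed — every conjunct here is already in the original wrapping event.
(c) Not entailed — the narrative places the wrapping before the building, not after.
(d) Entailed — 'push' is an activity; 'was pushing' entails that some pushing happened, so 'pushed' holds.
(e) Not entailed — Teo scrubbed the wall, not the clock; the clock belongs to the building event.

(a), (b), (d)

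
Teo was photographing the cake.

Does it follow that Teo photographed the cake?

no

'was photographing' is progressive; for an accomplishment like 'photograph the cake', it doesn't entail completion.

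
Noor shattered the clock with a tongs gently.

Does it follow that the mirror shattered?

Nothing is said about any mirror; only the clock is affected.

no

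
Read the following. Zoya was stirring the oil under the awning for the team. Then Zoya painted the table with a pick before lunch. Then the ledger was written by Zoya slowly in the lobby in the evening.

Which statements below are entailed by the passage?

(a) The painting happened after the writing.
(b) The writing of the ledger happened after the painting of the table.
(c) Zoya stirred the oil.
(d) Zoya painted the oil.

(b), (c)

(a) Not entailed — the narrative places the painting before the writing, not after.
(b) Entailed — the narrative places the painting before the writing.
(c) Entailed — 'stir' is an activity; 'was stirring' entails that some stirring happened, so 'stirred' holds.
(d) Not entailed — Zoya painted the table, not the oil; the oil belongs to the stirring event.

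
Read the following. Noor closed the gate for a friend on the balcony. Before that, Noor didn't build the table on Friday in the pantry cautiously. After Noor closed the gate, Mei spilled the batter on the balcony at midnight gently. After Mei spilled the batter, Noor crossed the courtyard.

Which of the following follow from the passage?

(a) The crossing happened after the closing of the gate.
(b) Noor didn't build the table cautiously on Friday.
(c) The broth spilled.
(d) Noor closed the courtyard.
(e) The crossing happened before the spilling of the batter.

(a)

(a) Entailed — the narrative places the closing before the crossing.
(b) Not entailed — dropping 'in the pantry' under negation is not valid — the original leaves open that Noor built the table some other way.
(c) Not entailed — the batter is what spilled, not the broth.
(d) Not entailed — Noor closed the gate, not the courtyard; the courtyard belongs to the crossing event.
(e) Not entailed — the narrative places the spilling before the crossing, not after.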